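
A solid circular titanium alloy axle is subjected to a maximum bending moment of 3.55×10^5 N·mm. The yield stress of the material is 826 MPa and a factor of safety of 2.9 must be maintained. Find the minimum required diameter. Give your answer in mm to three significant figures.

d = 23.3 mm

σ_allow = 826/2.9 = 284.8 MPa.
For a solid circular section σ = 32M/(πd³), so d³ = 32M/(π σ_allow) = 32×355000/(π×284.8) = 12700 mm³.
d = 23.33 mm.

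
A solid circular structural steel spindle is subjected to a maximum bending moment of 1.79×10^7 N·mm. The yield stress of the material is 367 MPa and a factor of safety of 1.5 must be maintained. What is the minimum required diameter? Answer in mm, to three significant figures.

d = 90.7 mm

σ_allow = 367/1.5 = 244.7 MPa.
For a solid circular section σ = 32M/(πd³), so d³ = 32M/(π σ_allow) = 32×1.7900×10^7/(π×244.7) = 745200 mm³.
d = 90.66 mm.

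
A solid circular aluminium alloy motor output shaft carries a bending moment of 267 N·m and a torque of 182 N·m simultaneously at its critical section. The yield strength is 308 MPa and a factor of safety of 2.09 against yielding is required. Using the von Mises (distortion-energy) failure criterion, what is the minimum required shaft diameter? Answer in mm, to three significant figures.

d = 27.8 mm

σ_allow = σ_y/n = 308/2.09 = 147.4 MPa.
For a solid shaft σ_b = 32M/(πd³) and τ = 16T/(πd³), so the von Mises stress is σ' = (16/πd³)·√(4M²+3T²).
√(4M²+3T²) = √(4×(267000)² + 3×(182000)²) = 620100 N·mm.
d³ = 16×620100/(π×147.4) = 21430 mm³.
d = 27.78 mm.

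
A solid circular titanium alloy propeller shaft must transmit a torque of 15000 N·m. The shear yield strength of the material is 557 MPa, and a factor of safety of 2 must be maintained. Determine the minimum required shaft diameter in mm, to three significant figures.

d = 65.0 mm

Allowable shear stress τ_allow = 557/2 = 278.5 MPa.
For a solid shaft τ = 16T/(πd³), so d³ = 16T/(π τ_allow) = 16×1.5000×10^7/(π×278.5) = 274300 mm³.
d = (274300)^(1/3) = 64.97 mm.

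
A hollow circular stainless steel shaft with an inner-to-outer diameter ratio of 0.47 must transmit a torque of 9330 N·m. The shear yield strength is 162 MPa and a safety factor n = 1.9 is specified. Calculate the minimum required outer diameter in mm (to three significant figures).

d_o = 83.7 mm

τ_allow = 162/1.9 = 85.26 MPa.
For a hollow shaft τ = 16T/[πd_o³(1−k⁴)] with k = 0.47, so 1−k⁴ = 0.9512.
d_o³ = 16T/[π τ_allow (1−k⁴)] = 16×9330000/(π×85.26×0.9512) = 585900 mm³.
d_o = 83.68 mm.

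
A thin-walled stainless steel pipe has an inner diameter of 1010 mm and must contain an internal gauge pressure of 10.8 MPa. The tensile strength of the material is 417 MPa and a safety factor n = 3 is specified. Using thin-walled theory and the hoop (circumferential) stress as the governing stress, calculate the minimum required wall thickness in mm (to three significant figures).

t = 39.2 mm

σ_allow = 417/3 = 139.0 MPa.
Hoop stress σ_h = pD/(2t), so t = pD/(2σ_allow) = 10.8×1010/(2×139.0) = 39.24 mm.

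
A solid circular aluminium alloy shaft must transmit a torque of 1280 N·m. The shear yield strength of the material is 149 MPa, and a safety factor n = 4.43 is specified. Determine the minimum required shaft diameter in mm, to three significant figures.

d = 57.9 mm

Allowable shear stress τ_allow = 149/4.43 = 33.63 MPa.
For a solid shaft τ = 16T/(πd³), so d³ = 16T/(π τ_allow) = 16×1280000/(π×33.63) = 193800 mm³.
d = (193800)^(1/3) = 57.87 mm.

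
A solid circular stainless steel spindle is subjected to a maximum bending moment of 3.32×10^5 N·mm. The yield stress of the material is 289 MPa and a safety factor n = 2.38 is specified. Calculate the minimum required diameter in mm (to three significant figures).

σ_allow = 289/2.38 = 121.4 MPa.
For a solid circular section σ = 32M/(πd³), so d³ = 32M/(π σ_allow) = 32×332000/(π×121.4) = 27850 mm³.
d = 30.31 mm.

d = 30.3 mm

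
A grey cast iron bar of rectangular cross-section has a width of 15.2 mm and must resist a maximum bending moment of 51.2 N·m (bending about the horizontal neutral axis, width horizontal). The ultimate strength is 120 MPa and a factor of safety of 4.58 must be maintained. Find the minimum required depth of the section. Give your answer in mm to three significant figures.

σ_allow = 120/4.58 = 26.20 MPa.
For a rectangular section σ = 6M/(bh²), so h² = 6M/(b σ_allow) = 6×51200/(15.2×26.20) = 771.4 mm².
h = 27.77 mm.

h = 27.8 mm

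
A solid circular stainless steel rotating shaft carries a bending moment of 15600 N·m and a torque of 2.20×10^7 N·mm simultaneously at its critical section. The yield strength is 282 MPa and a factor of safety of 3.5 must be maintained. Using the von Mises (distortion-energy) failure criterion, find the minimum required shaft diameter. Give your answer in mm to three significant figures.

d = 146 mm

σ_allow = σ_y/n = 282/3.5 = 80.57 MPa.
For a solid shaft σ_b = 32M/(πd³) and τ = 16T/(πd³), so the von Mises stress is σ' = (16/πd³)·√(4M²+3T²).
√(4M²+3T²) = √(4×(1.560×10^7)² + 3×(2.200×10^7)²) = 4.925×10^7 N·mm.
d³ = 16×4.925×10^7/(π×80.57) = 3.113×10^6 mm³.
d = 146.0 mm.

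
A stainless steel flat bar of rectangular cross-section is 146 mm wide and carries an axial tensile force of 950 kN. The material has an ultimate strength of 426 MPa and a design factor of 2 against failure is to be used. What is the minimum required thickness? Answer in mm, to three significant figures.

t = 30.5 mm

σ_allow = 426/2 = 213.0 MPa.
Required area A = F/σ_allow = 950000/213.0 = 4460 mm².
t = A/w = 4460/146 = 30.55 mm.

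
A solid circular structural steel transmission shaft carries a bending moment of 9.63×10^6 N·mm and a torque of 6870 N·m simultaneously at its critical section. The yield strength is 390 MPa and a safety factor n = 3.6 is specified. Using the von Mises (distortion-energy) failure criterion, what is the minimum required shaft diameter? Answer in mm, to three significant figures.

σ_allow = σ_y/n = 390/3.6 = 108.3 MPa.
For a solid shaft σ_b = 32M/(πd³) and τ = 16T/(πd³), so the von Mises stress is σ' = (16/πd³)·√(4M²+3T²).
√(4M²+3T²) = √(4×(9.630×10^6)² + 3×(6.870×10^6)²) = 2.264×10^7 N·mm.
d³ = 16×2.264×10^7/(π×108.3) = 1.064×10^6 mm³.
d = 102.1 mm.

d = 102 mm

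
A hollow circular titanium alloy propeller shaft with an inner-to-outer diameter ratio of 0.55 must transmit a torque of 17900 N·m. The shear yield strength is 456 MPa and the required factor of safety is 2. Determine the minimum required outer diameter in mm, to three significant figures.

τ_allow = 456/2 = 228.0 MPa.
For a hollow shaft τ = 16T/[πd_o³(1−k⁴)] with k = 0.55, so 1−k⁴ = 0.9085.
d_o³ = 16T/[π τ_allow (1−k⁴)] = 16×1.7900×10^7/(π×228.0×0.9085) = 440100 mm³.
d_o = 76.07 mm.

d_o = 76.1 mm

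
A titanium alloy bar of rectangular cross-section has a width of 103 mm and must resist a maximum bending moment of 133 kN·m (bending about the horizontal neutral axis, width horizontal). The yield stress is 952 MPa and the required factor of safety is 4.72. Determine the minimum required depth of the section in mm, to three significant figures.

h = 196 mm

σ_allow = 952/4.72 = 201.7 MPa.
For a rectangular section σ = 6M/(bh²), so h² = 6M/(b σ_allow) = 6×1.3300×10^8/(103×201.7) = 38410 mm².
h = 196.0 mm.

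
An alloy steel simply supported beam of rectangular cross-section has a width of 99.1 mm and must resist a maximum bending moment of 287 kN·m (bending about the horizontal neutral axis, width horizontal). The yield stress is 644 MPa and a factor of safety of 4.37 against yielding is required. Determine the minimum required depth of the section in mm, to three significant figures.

σ_allow = 644/4.37 = 147.4 MPa.
For a rectangular section σ = 6M/(bh²), so h² = 6M/(b σ_allow) = 6×2.8700×10^8/(99.1×147.4) = 117900 mm².
h = 343.4 mm.

h = 343 mm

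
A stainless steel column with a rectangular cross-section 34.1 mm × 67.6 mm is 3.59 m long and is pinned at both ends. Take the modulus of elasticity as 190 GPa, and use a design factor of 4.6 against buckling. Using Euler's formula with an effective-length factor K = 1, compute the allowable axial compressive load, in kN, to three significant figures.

P_allow = 7.07 kN

Buckling occurs about the weak axis: I_min = h·b³/12 = 67.6×34.1³/12 = 223400 mm⁴ (b = 34.1 mm is the smaller dimension).
Effective length L_e = KL = 1×3.59 m = 3590 mm.
Euler critical load P_cr = π²EI/L_e² = π²×190000×223400/3590² = 32500 N.
P_allow = P_cr/n = 32500/4.6 = 7065 N.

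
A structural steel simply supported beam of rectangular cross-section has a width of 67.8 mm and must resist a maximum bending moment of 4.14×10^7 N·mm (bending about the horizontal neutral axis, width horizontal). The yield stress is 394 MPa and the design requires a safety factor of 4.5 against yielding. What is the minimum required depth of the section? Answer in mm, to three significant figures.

h = 205 mm

σ_allow = 394/4.5 = 87.56 MPa.
For a rectangular section σ = 6M/(bh²), so h² = 6M/(b σ_allow) = 6×4.1400×10^7/(67.8×87.56) = 41840 mm².
h = 204.6 mm.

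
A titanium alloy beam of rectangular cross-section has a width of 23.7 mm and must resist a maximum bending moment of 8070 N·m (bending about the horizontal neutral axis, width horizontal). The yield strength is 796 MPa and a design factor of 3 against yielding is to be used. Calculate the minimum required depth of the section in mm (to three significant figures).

h = 87.7 mm

σ_allow = 796/3 = 265.3 MPa.
For a rectangular section σ = 6M/(bh²), so h² = 6M/(b σ_allow) = 6×8070000/(23.7×265.3) = 7700 mm².
h = 87.75 mm.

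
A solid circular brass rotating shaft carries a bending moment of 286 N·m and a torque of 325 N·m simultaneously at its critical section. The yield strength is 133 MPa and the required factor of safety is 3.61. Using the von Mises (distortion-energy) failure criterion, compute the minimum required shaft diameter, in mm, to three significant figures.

d = 48.1 mm

σ_allow = σ_y/n = 133/3.61 = 36.84 MPa.
For a solid shaft σ_b = 32M/(πd³) and τ = 16T/(πd³), so the von Mises stress is σ' = (16/πd³)·√(4M²+3T²).
√(4M²+3T²) = √(4×(286000)² + 3×(325000)²) = 802500 N·mm.
d³ = 16×802500/(π×36.84) = 110900 mm³.
d = 48.05 mm.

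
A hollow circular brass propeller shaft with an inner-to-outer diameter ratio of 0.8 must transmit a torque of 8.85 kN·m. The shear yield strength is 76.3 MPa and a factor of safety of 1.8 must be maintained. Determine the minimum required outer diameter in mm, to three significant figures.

d_o = 122 mm

τ_allow = 76.3/1.8 = 42.39 MPa.
For a hollow shaft τ = 16T/[πd_o³(1−k⁴)] with k = 0.8, so 1−k⁴ = 0.5904.
d_o³ = 16T/[π τ_allow (1−k⁴)] = 16×8850000/(π×42.39×0.5904) = 1.801×10^6 mm³.
d_o = 121.7 mm.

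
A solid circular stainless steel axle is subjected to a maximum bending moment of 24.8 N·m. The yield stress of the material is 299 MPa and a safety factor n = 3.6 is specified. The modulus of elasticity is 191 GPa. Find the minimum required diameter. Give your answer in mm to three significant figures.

d = 14.5 mm

σ_allow = 299/3.6 = 83.06 MPa.
For a solid circular section σ = 32M/(πd³), so d³ = 32M/(π σ_allow) = 32×24800/(π×83.06) = 3041 mm³.
d = 14.49 mm.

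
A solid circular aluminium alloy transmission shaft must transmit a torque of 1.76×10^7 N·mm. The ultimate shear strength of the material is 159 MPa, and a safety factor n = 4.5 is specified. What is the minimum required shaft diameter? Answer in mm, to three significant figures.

Allowable shear stress τ_allow = 159/4.5 = 35.33 MPa.
For a solid shaft τ = 16T/(πd³), so d³ = 16T/(π τ_allow) = 16×1.7600×10^7/(π×35.33) = 2.537×10^6 mm³.
d = (2.537×10^6)^(1/3) = 136.4 mm.

d = 136 mm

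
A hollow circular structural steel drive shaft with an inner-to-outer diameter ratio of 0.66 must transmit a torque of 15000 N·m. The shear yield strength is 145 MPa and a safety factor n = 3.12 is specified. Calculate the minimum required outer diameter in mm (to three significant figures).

τ_allow = 145/3.12 = 46.47 MPa.
For a hollow shaft τ = 16T/[πd_o³(1−k⁴)] with k = 0.66, so 1−k⁴ = 0.8103.
d_o³ = 16T/[π τ_allow (1−k⁴)] = 16×1.5000×10^7/(π×46.47×0.8103) = 2.029×10^6 mm³.
d_o = 126.6 mm.

d_o = 127 mm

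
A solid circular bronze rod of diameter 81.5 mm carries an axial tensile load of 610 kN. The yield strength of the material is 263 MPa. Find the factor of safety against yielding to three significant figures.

A = πd²/4 = 5217 mm².
σ = F/A = 610000/5217 = 116.9 MPa.
n = 263/116.9 = 2.249.

n = 2.25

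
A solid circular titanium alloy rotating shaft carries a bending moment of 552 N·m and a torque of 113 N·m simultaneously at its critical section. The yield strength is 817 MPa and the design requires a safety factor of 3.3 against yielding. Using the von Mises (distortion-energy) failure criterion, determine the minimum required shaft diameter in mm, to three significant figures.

d = 28.5 mm

σ_allow = σ_y/n = 817/3.3 = 247.6 MPa.
For a solid shaft σ_b = 32M/(πd³) and τ = 16T/(πd³), so the von Mises stress is σ' = (16/πd³)·√(4M²+3T²).
√(4M²+3T²) = √(4×(552000)² + 3×(113000)²) = 1.121×10^6 N·mm.
d³ = 16×1.121×10^6/(π×247.6) = 23060 mm³.
d = 28.47 mm.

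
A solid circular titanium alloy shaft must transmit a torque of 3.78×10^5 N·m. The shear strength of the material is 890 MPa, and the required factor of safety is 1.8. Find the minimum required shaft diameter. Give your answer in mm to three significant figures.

d = 157 mm

Allowable shear stress τ_allow = 890/1.8 = 494.4 MPa.
For a solid shaft τ = 16T/(πd³), so d³ = 16T/(π τ_allow) = 16×3.7800×10^8/(π×494.4) = 3.894×10^6 mm³.
d = (3.894×10^6)^(1/3) = 157.3 mm.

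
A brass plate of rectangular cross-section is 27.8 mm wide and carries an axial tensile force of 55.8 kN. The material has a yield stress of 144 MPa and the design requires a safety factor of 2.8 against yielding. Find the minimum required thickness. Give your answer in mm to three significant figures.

t = 39.0 mm

σ_allow = 144/2.8 = 51.43 MPa.
Required area A = F/σ_allow = 55800/51.43 = 1085 mm².
t = A/w = 1085/27.8 = 39.03 mm.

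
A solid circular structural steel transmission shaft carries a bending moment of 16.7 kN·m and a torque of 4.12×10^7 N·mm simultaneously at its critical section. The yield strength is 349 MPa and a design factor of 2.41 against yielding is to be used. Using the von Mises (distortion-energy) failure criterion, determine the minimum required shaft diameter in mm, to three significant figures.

d = 140 mm

σ_allow = σ_y/n = 349/2.41 = 144.8 MPa.
For a solid shaft σ_b = 32M/(πd³) and τ = 16T/(πd³), so the von Mises stress is σ' = (16/πd³)·√(4M²+3T²).
√(4M²+3T²) = √(4×(1.670×10^7)² + 3×(4.120×10^7)²) = 7.879×10^7 N·mm.
d³ = 16×7.879×10^7/(π×144.8) = 2.771×10^6 mm³.
d = 140.5 mm.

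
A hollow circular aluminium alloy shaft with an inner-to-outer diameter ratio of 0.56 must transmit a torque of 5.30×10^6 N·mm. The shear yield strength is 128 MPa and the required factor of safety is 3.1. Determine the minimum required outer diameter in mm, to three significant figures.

τ_allow = 128/3.1 = 41.29 MPa.
For a hollow shaft τ = 16T/[πd_o³(1−k⁴)] with k = 0.56, so 1−k⁴ = 0.9017.
d_o³ = 16T/[π τ_allow (1−k⁴)] = 16×5300000/(π×41.29×0.9017) = 725000 mm³.
d_o = 89.84 mm.

d_o = 89.8 mm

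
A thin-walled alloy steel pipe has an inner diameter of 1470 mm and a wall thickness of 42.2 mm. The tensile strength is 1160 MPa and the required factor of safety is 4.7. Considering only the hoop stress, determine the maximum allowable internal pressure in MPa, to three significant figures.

p_allow = 14.2 MPa

σ_allow = 1160/4.7 = 246.8 MPa.
σ_h = pD/(2t) → p_allow = 2σ_allow t/D = 2×246.8×42.2/1470 = 14.17 MPa.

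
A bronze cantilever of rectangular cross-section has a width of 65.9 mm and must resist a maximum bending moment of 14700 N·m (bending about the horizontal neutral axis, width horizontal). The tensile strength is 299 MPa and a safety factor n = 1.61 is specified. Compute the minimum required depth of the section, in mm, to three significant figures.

σ_allow = 299/1.61 = 185.7 MPa.
For a rectangular section σ = 6M/(bh²), so h² = 6M/(b σ_allow) = 6×1.4700×10^7/(65.9×185.7) = 7207 mm².
h = 84.89 mm.

h = 84.9 mm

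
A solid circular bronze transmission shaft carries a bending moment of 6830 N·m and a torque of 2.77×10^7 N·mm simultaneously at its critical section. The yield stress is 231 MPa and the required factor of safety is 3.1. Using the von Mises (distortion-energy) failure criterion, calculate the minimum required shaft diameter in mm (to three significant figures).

d = 151 mm

σ_allow = σ_y/n = 231/3.1 = 74.52 MPa.
For a solid shaft σ_b = 32M/(πd³) and τ = 16T/(πd³), so the von Mises stress is σ' = (16/πd³)·√(4M²+3T²).
√(4M²+3T²) = √(4×(6.830×10^6)² + 3×(2.770×10^7)²) = 4.988×10^7 N·mm.
d³ = 16×4.988×10^7/(π×74.52) = 3.409×10^6 mm³.
d = 150.5 mm.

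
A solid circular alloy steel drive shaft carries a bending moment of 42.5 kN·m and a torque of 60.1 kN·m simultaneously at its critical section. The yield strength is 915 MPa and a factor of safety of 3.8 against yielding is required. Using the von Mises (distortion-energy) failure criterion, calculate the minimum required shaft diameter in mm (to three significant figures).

σ_allow = σ_y/n = 915/3.8 = 240.8 MPa.
For a solid shaft σ_b = 32M/(πd³) and τ = 16T/(πd³), so the von Mises stress is σ' = (16/πd³)·√(4M²+3T²).
√(4M²+3T²) = √(4×(4.250×10^7)² + 3×(6.010×10^7)²) = 1.344×10^8 N·mm.
d³ = 16×1.344×10^8/(π×240.8) = 2.843×10^6 mm³.
d = 141.7 mm.

d = 142 mm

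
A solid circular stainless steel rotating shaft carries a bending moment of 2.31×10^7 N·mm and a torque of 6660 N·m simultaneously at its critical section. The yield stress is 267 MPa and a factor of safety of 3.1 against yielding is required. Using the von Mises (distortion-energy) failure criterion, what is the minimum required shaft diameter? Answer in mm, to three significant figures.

σ_allow = σ_y/n = 267/3.1 = 86.13 MPa.
For a solid shaft σ_b = 32M/(πd³) and τ = 16T/(πd³), so the von Mises stress is σ' = (16/πd³)·√(4M²+3T²).
√(4M²+3T²) = √(4×(2.310×10^7)² + 3×(6.660×10^6)²) = 4.762×10^7 N·mm.
d³ = 16×4.762×10^7/(π×86.13) = 2.816×10^6 mm³.
d = 141.2 mm.

d = 141 mm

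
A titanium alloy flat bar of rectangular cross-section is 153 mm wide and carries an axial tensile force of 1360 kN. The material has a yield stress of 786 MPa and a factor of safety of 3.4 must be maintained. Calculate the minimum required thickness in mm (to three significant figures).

σ_allow = 786/3.4 = 231.2 MPa.
Required area A = F/σ_allow = 1360000/231.2 = 5883 mm².
t = A/w = 5883/153 = 38.45 mm.

t = 38.5 mm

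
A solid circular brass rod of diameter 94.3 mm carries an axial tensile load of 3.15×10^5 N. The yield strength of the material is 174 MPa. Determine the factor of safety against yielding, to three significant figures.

A = πd²/4 = 6984 mm².
σ = F/A = 315000/6984 = 45.10 MPa.
n = 174/45.10 = 3.858.

n = 3.86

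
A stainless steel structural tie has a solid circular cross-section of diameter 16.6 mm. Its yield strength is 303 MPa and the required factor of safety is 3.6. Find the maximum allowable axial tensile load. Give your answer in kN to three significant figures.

F_allow = 18.2 kN

σ_allow = 303/3.6 = 84.17 MPa.
A = πd²/4 = π×16.6²/4 = 216.4 mm².
F_allow = σ_allow × A = 84.17×216.4 = 18220 N.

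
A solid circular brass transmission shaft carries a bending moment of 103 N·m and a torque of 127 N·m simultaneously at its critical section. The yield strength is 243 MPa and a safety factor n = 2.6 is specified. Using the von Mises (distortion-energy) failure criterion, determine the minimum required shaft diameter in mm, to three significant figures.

d = 25.4 mm

σ_allow = σ_y/n = 243/2.6 = 93.46 MPa.
For a solid shaft σ_b = 32M/(πd³) and τ = 16T/(πd³), so the von Mises stress is σ' = (16/πd³)·√(4M²+3T²).
√(4M²+3T²) = √(4×(103000)² + 3×(127000)²) = 301400 N·mm.
d³ = 16×301400/(π×93.46) = 16420 mm³.
d = 25.42 mm.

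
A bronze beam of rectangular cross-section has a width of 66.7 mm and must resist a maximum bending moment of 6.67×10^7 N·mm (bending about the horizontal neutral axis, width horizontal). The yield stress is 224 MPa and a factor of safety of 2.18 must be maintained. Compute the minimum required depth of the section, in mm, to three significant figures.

σ_allow = 224/2.18 = 102.8 MPa.
For a rectangular section σ = 6M/(bh²), so h² = 6M/(b σ_allow) = 6×6.6700×10^7/(66.7×102.8) = 58390 mm².
h = 241.6 mm.

h = 242 mm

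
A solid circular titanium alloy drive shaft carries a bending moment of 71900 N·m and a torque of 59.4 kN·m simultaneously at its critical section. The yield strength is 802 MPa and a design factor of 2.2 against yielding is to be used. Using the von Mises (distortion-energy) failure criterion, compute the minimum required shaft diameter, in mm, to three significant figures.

σ_allow = σ_y/n = 802/2.2 = 364.5 MPa.
For a solid shaft σ_b = 32M/(πd³) and τ = 16T/(πd³), so the von Mises stress is σ' = (16/πd³)·√(4M²+3T²).
√(4M²+3T²) = √(4×(7.190×10^7)² + 3×(5.940×10^7)²) = 1.768×10^8 N·mm.
d³ = 16×1.768×10^8/(π×364.5) = 2.470×10^6 mm³.
d = 135.2 mm.

d = 135 mm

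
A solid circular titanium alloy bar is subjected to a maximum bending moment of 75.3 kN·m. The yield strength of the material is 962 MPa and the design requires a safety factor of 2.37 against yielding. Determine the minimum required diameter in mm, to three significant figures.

σ_allow = 962/2.37 = 405.9 MPa.
For a solid circular section σ = 32M/(πd³), so d³ = 32M/(π σ_allow) = 32×7.5300×10^7/(π×405.9) = 1.890×10^6 mm³.
d = 123.6 mm.

d = 124 mm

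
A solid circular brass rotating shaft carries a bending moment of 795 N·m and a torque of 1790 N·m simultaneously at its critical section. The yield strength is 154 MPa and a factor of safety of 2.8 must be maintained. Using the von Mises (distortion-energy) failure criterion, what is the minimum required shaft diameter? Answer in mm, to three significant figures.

σ_allow = σ_y/n = 154/2.8 = 55.00 MPa.
For a solid shaft σ_b = 32M/(πd³) and τ = 16T/(πd³), so the von Mises stress is σ' = (16/πd³)·√(4M²+3T²).
√(4M²+3T²) = √(4×(795000)² + 3×(1.790×10^6)²) = 3.484×10^6 N·mm.
d³ = 16×3.484×10^6/(π×55.00) = 322600 mm³.
d = 68.59 mm.

d = 68.6 mm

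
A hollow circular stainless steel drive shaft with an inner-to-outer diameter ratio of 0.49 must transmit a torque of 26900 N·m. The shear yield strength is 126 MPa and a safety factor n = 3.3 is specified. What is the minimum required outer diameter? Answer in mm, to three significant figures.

τ_allow = 126/3.3 = 38.18 MPa.
For a hollow shaft τ = 16T/[πd_o³(1−k⁴)] with k = 0.49, so 1−k⁴ = 0.9424.
d_o³ = 16T/[π τ_allow (1−k⁴)] = 16×2.6900×10^7/(π×38.18×0.9424) = 3.808×10^6 mm³.
d_o = 156.2 mm.

d_o = 156 mm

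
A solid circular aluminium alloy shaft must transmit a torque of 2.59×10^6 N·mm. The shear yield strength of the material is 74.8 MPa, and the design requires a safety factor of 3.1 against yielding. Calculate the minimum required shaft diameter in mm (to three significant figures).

Allowable shear stress τ_allow = 74.8/3.1 = 24.13 MPa.
For a solid shaft τ = 16T/(πd³), so d³ = 16T/(π τ_allow) = 16×2590000/(π×24.13) = 546700 mm³.
d = (546700)^(1/3) = 81.77 mm.

d = 81.8 mm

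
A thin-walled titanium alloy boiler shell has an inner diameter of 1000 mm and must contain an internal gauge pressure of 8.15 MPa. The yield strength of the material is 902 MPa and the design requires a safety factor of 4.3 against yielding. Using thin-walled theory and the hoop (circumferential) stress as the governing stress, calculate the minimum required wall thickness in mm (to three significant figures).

t = 19.4 mm

σ_allow = 902/4.3 = 209.8 MPa.
Hoop stress σ_h = pD/(2t), so t = pD/(2σ_allow) = 8.15×1000/(2×209.8) = 19.43 mm.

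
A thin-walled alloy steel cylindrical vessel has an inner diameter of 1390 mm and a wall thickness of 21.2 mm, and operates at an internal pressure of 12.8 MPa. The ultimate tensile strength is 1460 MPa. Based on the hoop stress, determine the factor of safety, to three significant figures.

n = 3.48

σ_h = pD/(2t) = 12.8×1390/(2×21.2) = 419.6 MPa.
n = 1460/419.6 = 3.479.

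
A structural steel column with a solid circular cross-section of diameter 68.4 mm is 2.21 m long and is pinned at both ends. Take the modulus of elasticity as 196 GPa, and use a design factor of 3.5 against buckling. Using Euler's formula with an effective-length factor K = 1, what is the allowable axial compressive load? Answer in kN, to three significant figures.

I = πd⁴/64 = π×68.4⁴/64 = 1.074×10^6 mm⁴.
Effective length L_e = KL = 1×2.21 m = 2210 mm.
Euler critical load P_cr = π²EI/L_e² = π²×196000×1.074×10^6/2210² = 425600 N.
P_allow = P_cr/n = 425600/3.5 = 121600 N.

P_allow = 122 kN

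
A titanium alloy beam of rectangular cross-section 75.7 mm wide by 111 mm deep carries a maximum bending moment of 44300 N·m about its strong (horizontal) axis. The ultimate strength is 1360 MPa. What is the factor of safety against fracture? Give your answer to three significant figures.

Section modulus S = bh²/6 = 75.7×111²/6 = 155400 mm³.
σ = M/S = 4.4300×10^7/155400 = 285.0 MPa.
n = 1360/285.0 = 4.772.

n = 4.77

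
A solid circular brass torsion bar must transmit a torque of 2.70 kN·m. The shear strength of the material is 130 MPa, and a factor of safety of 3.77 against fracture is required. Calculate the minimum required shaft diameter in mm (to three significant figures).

Allowable shear stress τ_allow = 130/3.77 = 34.48 MPa.
For a solid shaft τ = 16T/(πd³), so d³ = 16T/(π τ_allow) = 16×2700000/(π×34.48) = 398800 mm³.
d = (398800)^(1/3) = 73.61 mm.

d = 73.6 mm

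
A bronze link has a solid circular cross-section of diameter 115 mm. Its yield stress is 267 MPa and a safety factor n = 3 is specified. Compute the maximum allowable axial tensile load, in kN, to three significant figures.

F_allow = 924 kN

σ_allow = 267/3 = 89.00 MPa.
A = πd²/4 = π×115²/4 = 10390 mm².
F_allow = σ_allow × A = 89.00×10390 = 924400 N.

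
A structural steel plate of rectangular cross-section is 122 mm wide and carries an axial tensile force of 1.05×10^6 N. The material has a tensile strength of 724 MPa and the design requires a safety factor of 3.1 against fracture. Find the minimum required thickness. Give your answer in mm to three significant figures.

σ_allow = 724/3.1 = 233.5 MPa.
Required area A = F/σ_allow = 1050000/233.5 = 4496 mm².
t = A/w = 4496/122 = 36.85 mm.

t = 36.9 mm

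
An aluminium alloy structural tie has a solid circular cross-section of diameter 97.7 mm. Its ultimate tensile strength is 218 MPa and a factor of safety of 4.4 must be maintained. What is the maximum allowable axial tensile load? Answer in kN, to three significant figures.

σ_allow = 218/4.4 = 49.55 MPa.
A = πd²/4 = π×97.7²/4 = 7497 mm².
F_allow = σ_allow × A = 49.55×7497 = 371400 N.

F_allow = 371 kN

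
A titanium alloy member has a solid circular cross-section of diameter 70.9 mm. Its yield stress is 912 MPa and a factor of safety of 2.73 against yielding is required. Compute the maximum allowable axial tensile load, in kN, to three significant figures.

F_allow = 1320 kN

σ_allow = 912/2.73 = 334.1 MPa.
A = πd²/4 = π×70.9²/4 = 3948 mm².
F_allow = σ_allow × A = 334.1×3948 = 1.319×10^6 N.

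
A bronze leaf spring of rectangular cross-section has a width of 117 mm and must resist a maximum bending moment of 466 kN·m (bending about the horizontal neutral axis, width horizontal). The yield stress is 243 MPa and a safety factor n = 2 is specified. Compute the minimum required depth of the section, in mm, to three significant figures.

σ_allow = 243/2 = 121.5 MPa.
For a rectangular section σ = 6M/(bh²), so h² = 6M/(b σ_allow) = 6×4.6600×10^8/(117×121.5) = 196700 mm².
h = 443.5 mm.

h = 443 mm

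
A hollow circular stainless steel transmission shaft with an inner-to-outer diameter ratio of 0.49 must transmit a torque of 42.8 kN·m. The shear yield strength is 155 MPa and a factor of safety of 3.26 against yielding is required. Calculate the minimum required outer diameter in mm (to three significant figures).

d_o = 169 mm

τ_allow = 155/3.26 = 47.55 MPa.
For a hollow shaft τ = 16T/[πd_o³(1−k⁴)] with k = 0.49, so 1−k⁴ = 0.9424.
d_o³ = 16T/[π τ_allow (1−k⁴)] = 16×4.2800×10^7/(π×47.55×0.9424) = 4.865×10^6 mm³.
d_o = 169.4 mm.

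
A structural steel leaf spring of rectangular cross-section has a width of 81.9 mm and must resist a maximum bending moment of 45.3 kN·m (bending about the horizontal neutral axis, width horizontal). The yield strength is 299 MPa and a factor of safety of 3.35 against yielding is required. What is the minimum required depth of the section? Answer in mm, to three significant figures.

σ_allow = 299/3.35 = 89.25 MPa.
For a rectangular section σ = 6M/(bh²), so h² = 6M/(b σ_allow) = 6×4.5300×10^7/(81.9×89.25) = 37180 mm².
h = 192.8 mm.

h = 193 mm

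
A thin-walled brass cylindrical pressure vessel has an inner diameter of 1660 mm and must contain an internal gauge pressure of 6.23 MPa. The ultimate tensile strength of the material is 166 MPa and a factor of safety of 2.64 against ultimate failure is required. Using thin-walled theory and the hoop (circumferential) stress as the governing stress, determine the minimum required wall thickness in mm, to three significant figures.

t = 82.2 mm

σ_allow = 166/2.64 = 62.88 MPa.
Hoop stress σ_h = pD/(2t), so t = pD/(2σ_allow) = 6.23×1660/(2×62.88) = 82.24 mm.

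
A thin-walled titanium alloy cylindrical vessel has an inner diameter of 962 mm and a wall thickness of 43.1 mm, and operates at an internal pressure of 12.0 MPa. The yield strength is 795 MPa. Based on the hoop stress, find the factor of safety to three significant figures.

σ_h = pD/(2t) = 12.0×962/(2×43.1) = 133.9 MPa.
n = 795/133.9 = 5.936.

n = 5.94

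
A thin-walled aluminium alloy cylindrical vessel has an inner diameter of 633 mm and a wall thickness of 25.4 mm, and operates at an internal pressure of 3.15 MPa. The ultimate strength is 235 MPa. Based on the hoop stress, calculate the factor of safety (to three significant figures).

n = 5.99

σ_h = pD/(2t) = 3.15×633/(2×25.4) = 39.25 MPa.
n = 235/39.25 = 5.987.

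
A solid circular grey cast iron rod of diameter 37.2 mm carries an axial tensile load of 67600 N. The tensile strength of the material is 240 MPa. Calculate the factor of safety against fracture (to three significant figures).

n = 3.86

A = πd²/4 = 1087 mm².
σ = F/A = 67600/1087 = 62.20 MPa.
n = 240/62.20 = 3.859.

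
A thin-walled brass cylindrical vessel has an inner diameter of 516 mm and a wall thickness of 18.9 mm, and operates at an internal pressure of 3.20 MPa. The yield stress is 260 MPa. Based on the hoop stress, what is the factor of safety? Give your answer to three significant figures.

σ_h = pD/(2t) = 3.20×516/(2×18.9) = 43.68 MPa.
n = 260/43.68 = 5.952.

n = 5.95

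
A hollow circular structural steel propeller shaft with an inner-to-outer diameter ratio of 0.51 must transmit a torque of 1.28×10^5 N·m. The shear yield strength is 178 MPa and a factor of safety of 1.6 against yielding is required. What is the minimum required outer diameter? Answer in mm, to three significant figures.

τ_allow = 178/1.6 = 111.2 MPa.
For a hollow shaft τ = 16T/[πd_o³(1−k⁴)] with k = 0.51, so 1−k⁴ = 0.9323.
d_o³ = 16T/[π τ_allow (1−k⁴)] = 16×1.2800×10^8/(π×111.2×0.9323) = 6.285×10^6 mm³.
d_o = 184.5 mm.

d_o = 185 mm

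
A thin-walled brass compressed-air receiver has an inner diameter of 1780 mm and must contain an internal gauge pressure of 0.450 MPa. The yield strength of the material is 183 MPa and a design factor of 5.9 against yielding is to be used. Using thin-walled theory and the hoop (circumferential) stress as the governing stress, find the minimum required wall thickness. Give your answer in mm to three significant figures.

σ_allow = 183/5.9 = 31.02 MPa.
Hoop stress σ_h = pD/(2t), so t = pD/(2σ_allow) = 0.450×1780/(2×31.02) = 12.91 mm.

t = 12.9 mm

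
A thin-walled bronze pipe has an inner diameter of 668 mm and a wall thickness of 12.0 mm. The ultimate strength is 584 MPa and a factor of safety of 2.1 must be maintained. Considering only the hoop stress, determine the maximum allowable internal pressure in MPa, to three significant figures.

σ_allow = 584/2.1 = 278.1 MPa.
σ_h = pD/(2t) → p_allow = 2σ_allow t/D = 2×278.1×12.0/668 = 9.991 MPa.

p_allow = 9.99 MPa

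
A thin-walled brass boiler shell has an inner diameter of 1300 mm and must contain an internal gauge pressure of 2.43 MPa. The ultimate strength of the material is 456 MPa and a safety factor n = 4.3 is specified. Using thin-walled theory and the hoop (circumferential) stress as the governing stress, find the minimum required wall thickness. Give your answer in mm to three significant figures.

t = 14.9 mm

σ_allow = 456/4.3 = 106.0 MPa.
Hoop stress σ_h = pD/(2t), so t = pD/(2σ_allow) = 2.43×1300/(2×106.0) = 14.89 mm.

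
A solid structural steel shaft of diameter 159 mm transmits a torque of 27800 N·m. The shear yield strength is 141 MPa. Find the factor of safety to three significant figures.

n = 4.00

τ = 16T/(πd³) = 16×2.7800×10^7/(π×159³) = 35.22 MPa.
n = τ_limit/τ = 141/35.22 = 4.003.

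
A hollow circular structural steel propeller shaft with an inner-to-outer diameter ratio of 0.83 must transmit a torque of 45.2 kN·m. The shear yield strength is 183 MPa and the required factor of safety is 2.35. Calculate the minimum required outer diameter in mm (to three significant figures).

d_o = 178 mm

τ_allow = 183/2.35 = 77.87 MPa.
For a hollow shaft τ = 16T/[πd_o³(1−k⁴)] with k = 0.83, so 1−k⁴ = 0.5254.
d_o³ = 16T/[π τ_allow (1−k⁴)] = 16×4.5200×10^7/(π×77.87×0.5254) = 5.626×10^6 mm³.
d_o = 177.9 mm.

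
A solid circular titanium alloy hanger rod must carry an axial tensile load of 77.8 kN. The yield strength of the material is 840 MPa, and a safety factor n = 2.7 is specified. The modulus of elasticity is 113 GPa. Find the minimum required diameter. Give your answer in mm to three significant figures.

d = 17.8 mm

Allowable stress σ_allow = 840/2.7 = 311.1 MPa.
Required area A = F/σ_allow = 77800/311.1 = 250.1 mm².
A = πd²/4 → d = √(4A/π) = 17.84 mm.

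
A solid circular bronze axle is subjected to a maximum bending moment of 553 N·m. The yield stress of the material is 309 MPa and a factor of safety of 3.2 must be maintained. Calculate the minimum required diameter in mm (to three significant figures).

d = 38.8 mm

σ_allow = 309/3.2 = 96.56 MPa.
For a solid circular section σ = 32M/(πd³), so d³ = 32M/(π σ_allow) = 32×553000/(π×96.56) = 58330 mm³.
d = 38.78 mm.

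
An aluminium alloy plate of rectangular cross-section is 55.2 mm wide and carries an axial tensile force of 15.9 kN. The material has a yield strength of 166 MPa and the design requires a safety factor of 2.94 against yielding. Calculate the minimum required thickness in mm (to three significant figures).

t = 5.10 mm

σ_allow = 166/2.94 = 56.46 MPa.
Required area A = F/σ_allow = 15900/56.46 = 281.6 mm².
t = A/w = 281.6/55.2 = 5.101 mm.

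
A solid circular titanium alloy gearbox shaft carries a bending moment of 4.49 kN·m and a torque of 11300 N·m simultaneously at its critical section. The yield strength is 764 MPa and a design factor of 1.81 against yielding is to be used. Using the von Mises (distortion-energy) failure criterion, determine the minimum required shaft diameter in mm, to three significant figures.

d = 63.8 mm

σ_allow = σ_y/n = 764/1.81 = 422.1 MPa.
For a solid shaft σ_b = 32M/(πd³) and τ = 16T/(πd³), so the von Mises stress is σ' = (16/πd³)·√(4M²+3T²).
√(4M²+3T²) = √(4×(4.490×10^6)² + 3×(1.130×10^7)²) = 2.153×10^7 N·mm.
d³ = 16×2.153×10^7/(π×422.1) = 259800 mm³.
d = 63.81 mm.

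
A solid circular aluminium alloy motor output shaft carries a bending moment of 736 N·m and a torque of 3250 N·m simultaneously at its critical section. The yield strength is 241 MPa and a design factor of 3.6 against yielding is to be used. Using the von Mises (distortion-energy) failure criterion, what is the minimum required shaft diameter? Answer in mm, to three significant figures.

σ_allow = σ_y/n = 241/3.6 = 66.94 MPa.
For a solid shaft σ_b = 32M/(πd³) and τ = 16T/(πd³), so the von Mises stress is σ' = (16/πd³)·√(4M²+3T²).
√(4M²+3T²) = √(4×(736000)² + 3×(3.250×10^6)²) = 5.818×10^6 N·mm.
d³ = 16×5.818×10^6/(π×66.94) = 442700 mm³.
d = 76.21 mm.

d = 76.2 mm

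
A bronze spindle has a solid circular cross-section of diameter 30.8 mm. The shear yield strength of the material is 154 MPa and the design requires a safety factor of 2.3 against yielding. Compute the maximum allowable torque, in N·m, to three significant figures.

τ_allow = 154/2.3 = 66.96 MPa.
For a solid shaft T_allow = τ_allow·πd³/16; πd³/16 = π×30.8³/16 = 5737 mm³.
T_allow = 66.96×5737 = 384100 N·mm = 384.1 N·m.

T_allow = 384 N·m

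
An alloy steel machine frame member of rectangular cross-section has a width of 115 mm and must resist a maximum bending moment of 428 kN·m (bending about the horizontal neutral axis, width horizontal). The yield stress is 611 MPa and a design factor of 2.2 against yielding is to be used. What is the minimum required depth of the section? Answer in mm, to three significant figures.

h = 284 mm

σ_allow = 611/2.2 = 277.7 MPa.
For a rectangular section σ = 6M/(bh²), so h² = 6M/(b σ_allow) = 6×4.2800×10^8/(115×277.7) = 80400 mm².
h = 283.6 mm.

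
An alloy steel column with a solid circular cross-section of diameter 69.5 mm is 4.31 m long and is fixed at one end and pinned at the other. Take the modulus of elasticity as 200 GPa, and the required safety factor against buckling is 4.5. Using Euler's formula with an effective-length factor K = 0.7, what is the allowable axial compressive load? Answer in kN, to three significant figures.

P_allow = 55.2 kN

I = πd⁴/64 = π×69.5⁴/64 = 1.145×10^6 mm⁴.
Effective length L_e = KL = 0.7×4.31 m = 3017 mm.
Euler critical load P_cr = π²EI/L_e² = π²×200000×1.145×10^6/3017² = 248400 N.
P_allow = P_cr/n = 248400/4.5 = 55190 N.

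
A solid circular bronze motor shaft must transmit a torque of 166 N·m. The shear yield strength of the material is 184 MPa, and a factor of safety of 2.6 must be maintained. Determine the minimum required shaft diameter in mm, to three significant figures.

Allowable shear stress τ_allow = 184/2.6 = 70.77 MPa.
For a solid shaft τ = 16T/(πd³), so d³ = 16T/(π τ_allow) = 16×166000/(π×70.77) = 11950 mm³.
d = (11950)^(1/3) = 22.86 mm.

d = 22.9 mm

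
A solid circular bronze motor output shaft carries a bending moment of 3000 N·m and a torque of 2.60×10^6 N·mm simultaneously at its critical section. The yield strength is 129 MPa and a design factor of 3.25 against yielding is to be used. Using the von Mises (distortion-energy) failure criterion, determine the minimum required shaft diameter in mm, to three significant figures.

d = 98.7 mm

σ_allow = σ_y/n = 129/3.25 = 39.69 MPa.
For a solid shaft σ_b = 32M/(πd³) and τ = 16T/(πd³), so the von Mises stress is σ' = (16/πd³)·√(4M²+3T²).
√(4M²+3T²) = √(4×(3.000×10^6)² + 3×(2.600×10^6)²) = 7.502×10^6 N·mm.
d³ = 16×7.502×10^6/(π×39.69) = 962600 mm³.
d = 98.74 mm.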